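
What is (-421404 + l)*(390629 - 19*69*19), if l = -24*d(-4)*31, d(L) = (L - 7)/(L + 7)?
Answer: -153118186720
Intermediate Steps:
d(L) = (-7 + L)/(7 + L)
l = 2728 (l = -24*(-7 - 4)/(7 - 4)*31 = -24*(-11)/3*31 = -8*(-11)*31 = -24*(-11/3)*31 = 88*31 = 2728)
(-421404 + l)*(390629 - 19*69*19) = (-421404 + 2728)*(390629 - 19*69*19) = -418676*(390629 - 1311*19) = -418676*(390629 - 24909) = -418676*365720 = -153118186720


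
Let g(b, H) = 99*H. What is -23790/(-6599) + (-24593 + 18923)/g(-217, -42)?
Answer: 360675/72589 ≈ 4.9687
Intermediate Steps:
-23790/(-6599) + (-24593 + 18923)/g(-217, -42) = -23790/(-6599) + (-24593 + 18923)/((99*(-42))) = -23790*(-1/6599) - 5670/(-4158) = 23790/6599 - 5670*(-1/4158) = 23790/6599 + 15/11 = 360675/72589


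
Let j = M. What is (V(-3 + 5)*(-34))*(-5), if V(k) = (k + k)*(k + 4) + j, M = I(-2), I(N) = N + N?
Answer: 3400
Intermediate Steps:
I(N) = 2*N
M = -4 (M = 2*(-2) = -4)
j = -4
V(k) = -4 + 2*k*(4 + k) (V(k) = (k + k)*(k + 4) - 4 = (2*k)*(4 + k) - 4 = 2*k*(4 + k) - 4 = -4 + 2*k*(4 + k))
(V(-3 + 5)*(-34))*(-5) = ((-4 + 2*(-3 + 5)² + 8*(-3 + 5))*(-34))*(-5) = ((-4 + 2*2² + 8*2)*(-34))*(-5) = ((-4 + 2*4 + 16)*(-34))*(-5) = ((-4 + 8 + 16)*(-34))*(-5) = (20*(-34))*(-5) = -680*(-5) = 3400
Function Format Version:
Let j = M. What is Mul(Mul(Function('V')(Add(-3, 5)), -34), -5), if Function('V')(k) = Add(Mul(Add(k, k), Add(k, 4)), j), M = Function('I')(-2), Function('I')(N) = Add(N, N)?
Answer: 3400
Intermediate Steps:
Function('I')(N) = Mul(2, N)
M = -4 (M = Mul(2, -2) = -4)
j = -4
Function('V')(k) = Add(-4, Mul(2, k, Add(4, k))) (Function('V')(k) = Add(Mul(Add(k, k), Add(k, 4)), -4) = Add(Mul(Mul(2, k), Add(4, k)), -4) = Add(Mul(2, k, Add(4, k)), -4) = Add(-4, Mul(2, k, Add(4, k))))
Mul(Mul(Function('V')(Add(-3, 5)), -34), -5) = Mul(Mul(Add(-4, Mul(2, Pow(Add(-3, 5), 2)), Mul(8, Add(-3, 5))), -34), -5) = Mul(Mul(Add(-4, Mul(2, Pow(2, 2)), Mul(8, 2)), -34), -5) = Mul(Mul(Add(-4, Mul(2, 4), 16), -34), -5) = Mul(Mul(Add(-4, 8, 16), -34), -5) = Mul(Mul(20, -34), -5) = Mul(-680, -5) = 3400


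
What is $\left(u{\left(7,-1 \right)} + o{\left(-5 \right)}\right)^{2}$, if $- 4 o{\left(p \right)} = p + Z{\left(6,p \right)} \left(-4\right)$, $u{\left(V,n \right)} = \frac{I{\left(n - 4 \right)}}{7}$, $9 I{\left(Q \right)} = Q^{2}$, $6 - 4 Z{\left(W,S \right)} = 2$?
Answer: $\frac{444889}{63504} \approx 7.0057$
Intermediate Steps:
$Z{\left(W,S \right)} = 1$ ($Z{\left(W,S \right)} = \frac{3}{2} - \frac{1}{2} = 1$)
$I{\left(Q \right)} = \frac{Q^{2}}{9}$
$u{\left(V,n \right)} = \frac{\left(-4 + n\right)^{2}}{63}$ ($u{\left(V,n \right)} = \frac{\frac{1}{9} \left(n - 4\right)^{2}}{7} = \frac{\left(-4 + n\right)^{2}}{9} \cdot \frac{1}{7} = \frac{\left(-4 + n\right)^{2}}{63}$)
$o{\left(p \right)} = 1 - \frac{p}{4}$ ($o{\left(p \right)} = - \frac{p + 1 \left(-4\right)}{4} = - \frac{p - 4}{4} = - \frac{-4 + p}{4} = 1 - \frac{p}{4}$)
$\left(u{\left(7,-1 \right)} + o{\left(-5 \right)}\right)^{2} = \left(\frac{\left(-4 - 1\right)^{2}}{63} + \left(1 - - \frac{5}{4}\right)\right)^{2} = \left(\frac{\left(-5\right)^{2}}{63} + \left(1 + \frac{5}{4}\right)\right)^{2} = \left(\frac{1}{63} \cdot 25 + \frac{9}{4}\right)^{2} = \left(\frac{25}{63} + \frac{9}{4}\right)^{2} = \left(\frac{667}{252}\right)^{2} = \frac{444889}{63504}$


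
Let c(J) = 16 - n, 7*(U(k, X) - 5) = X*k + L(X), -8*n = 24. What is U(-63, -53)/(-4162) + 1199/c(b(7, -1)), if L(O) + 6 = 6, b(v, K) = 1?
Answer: 2490540/39539 ≈ 62.989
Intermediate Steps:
n = -3 (n = -⅛*24 = -3)
L(O) = 0 (L(O) = -6 + 6 = 0)
U(k, X) = 5 + X*k/7 (U(k, X) = 5 + (X*k + 0)/7 = 5 + (X*k)/7 = 5 + X*k/7)
c(J) = 19 (c(J) = 16 - 1*(-3) = 16 + 3 = 19)
U(-63, -53)/(-4162) + 1199/c(b(7, -1)) = (5 + (⅐)*(-53)*(-63))/(-4162) + 1199/19 = (5 + 477)*(-1/4162) + 1199*(1/19) = 482*(-1/4162) + 1199/19 = -241/2081 + 1199/19 = 2490540/39539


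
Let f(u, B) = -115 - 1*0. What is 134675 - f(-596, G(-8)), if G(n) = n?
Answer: 134790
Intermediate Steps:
f(u, B) = -115 (f(u, B) = -115 + 0 = -115)
134675 - f(-596, G(-8)) = 134675 - 1*(-115) = 134675 + 115 = 134790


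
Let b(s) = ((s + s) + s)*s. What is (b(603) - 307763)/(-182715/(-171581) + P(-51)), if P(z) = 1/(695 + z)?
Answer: 86527134294496/117840041 ≈ 7.3428e+5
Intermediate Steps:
b(s) = 3*s**2 (b(s) = (2*s + s)*s = (3*s)*s = 3*s**2)
(b(603) - 307763)/(-182715/(-171581) + P(-51)) = (3*603**2 - 307763)/(-182715/(-171581) + 1/(695 - 51)) = (3*363609 - 307763)/(-182715*(-1/171581) + 1/644) = (1090827 - 307763)/(182715/171581 + 1/644) = 783064/(117840041/110498164) = 783064*(110498164/117840041) = 86527134294496/117840041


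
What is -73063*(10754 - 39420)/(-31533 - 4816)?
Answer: -2094423958/36349 ≈ -57620.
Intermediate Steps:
-73063*(10754 - 39420)/(-31533 - 4816) = -73063/((-36349/(-28666))) = -73063/((-36349*(-1/28666))) = -73063/36349/28666 = -73063*28666/36349 = -2094423958/36349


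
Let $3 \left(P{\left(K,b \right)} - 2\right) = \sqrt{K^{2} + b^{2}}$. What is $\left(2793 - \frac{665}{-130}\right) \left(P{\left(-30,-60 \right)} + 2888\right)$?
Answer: $\frac{105125195}{13} + \frac{363755 \sqrt{5}}{13} \approx 8.1491 \cdot 10^{6}$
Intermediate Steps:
$P{\left(K,b \right)} = 2 + \frac{\sqrt{K^{2} + b^{2}}}{3}$
$\left(2793 - \frac{665}{-130}\right) \left(P{\left(-30,-60 \right)} + 2888\right) = \left(2793 - \frac{665}{-130}\right) \left(\left(2 + \frac{\sqrt{\left(-30\right)^{2} + \left(-60\right)^{2}}}{3}\right) + 2888\right) = \left(2793 - - \frac{133}{26}\right) \left(\left(2 + \frac{\sqrt{900 + 3600}}{3}\right) + 2888\right) = \left(2793 + \frac{133}{26}\right) \left(\left(2 + \frac{\sqrt{4500}}{3}\right) + 2888\right) = \frac{72751 \left(\left(2 + \frac{30 \sqrt{5}}{3}\right) + 2888\right)}{26} = \frac{72751 \left(\left(2 + 10 \sqrt{5}\right) + 2888\right)}{26} = \frac{72751 \left(2890 + 10 \sqrt{5}\right)}{26} = \frac{105125195}{13} + \frac{363755 \sqrt{5}}{13}$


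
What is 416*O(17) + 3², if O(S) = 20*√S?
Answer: 9 + 8320*√17 ≈ 34313.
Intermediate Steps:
416*O(17) + 3² = 416*(20*√17) + 3² = 8320*√17 + 9 = 9 + 8320*√17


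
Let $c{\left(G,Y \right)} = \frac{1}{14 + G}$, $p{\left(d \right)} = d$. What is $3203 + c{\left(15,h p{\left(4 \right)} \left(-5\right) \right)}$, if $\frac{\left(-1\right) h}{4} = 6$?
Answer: $\frac{92888}{29} \approx 3203.0$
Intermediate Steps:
$h = -24$ ($h = \left(-4\right) 6 = -24$)
$3203 + c{\left(15,h p{\left(4 \right)} \left(-5\right) \right)} = 3203 + \frac{1}{14 + 15} = 3203 + \frac{1}{29} = \frac{92888}{29}$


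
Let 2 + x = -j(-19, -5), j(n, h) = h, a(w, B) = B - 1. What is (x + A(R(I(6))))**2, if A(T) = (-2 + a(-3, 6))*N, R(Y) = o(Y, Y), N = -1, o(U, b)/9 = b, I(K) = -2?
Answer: 0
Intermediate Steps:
a(w, B) = -1 + B
o(U, b) = 9*b
R(Y) = 9*Y
A(T) = -3 (A(T) = (-2 + (-1 + 6))*(-1) = (-2 + 5)*(-1) = 3*(-1) = -3)
x = 3 (x = -2 - 1*(-5) = -2 + 5 = 3)
(x + A(R(I(6))))**2 = (3 - 3)**2 = 0**2 = 0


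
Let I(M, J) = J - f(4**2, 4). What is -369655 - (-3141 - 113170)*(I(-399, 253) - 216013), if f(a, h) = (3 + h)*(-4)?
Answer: -25092374307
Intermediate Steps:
f(a, h) = -12 - 4*h
I(M, J) = 28 + J (I(M, J) = J - (-12 - 4*4) = J - (-12 - 16) = J - 1*(-28) = J + 28 = 28 + J)
-369655 - (-3141 - 113170)*(I(-399, 253) - 216013) = -369655 - (-3141 - 113170)*((28 + 253) - 216013) = -369655 - (-116311)*(281 - 216013) = -369655 - (-116311)*(-215732) = -369655 - 1*25092004652 = -369655 - 25092004652 = -25092374307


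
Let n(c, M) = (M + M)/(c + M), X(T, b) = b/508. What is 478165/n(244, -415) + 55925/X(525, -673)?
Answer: 6289689139/111718 ≈ 56300.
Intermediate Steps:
X(T, b) = b/508 (X(T, b) = b*(1/508) = b/508)
n(c, M) = 2*M/(M + c) (n(c, M) = (2*M)/(M + c) = 2*M/(M + c))
478165/n(244, -415) + 55925/X(525, -673) = 478165/((2*(-415)/(-415 + 244))) + 55925/(((1/508)*(-673))) = 478165/((2*(-415)/(-171))) + 55925/(-673/508) = 478165/((2*(-415)*(-1/171))) + 55925*(-508/673) = 478165/(830/171) - 28409900/673 = 478165*(171/830) - 28409900/673 = 16353243/166 - 28409900/673 = 6289689139/111718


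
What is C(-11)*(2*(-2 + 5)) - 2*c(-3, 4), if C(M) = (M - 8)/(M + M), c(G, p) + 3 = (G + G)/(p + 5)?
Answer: 413/33 ≈ 12.515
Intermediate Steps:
c(G, p) = -3 + 2*G/(5 + p) (c(G, p) = -3 + (G + G)/(p + 5) = -3 + (2*G)/(5 + p) = -3 + 2*G/(5 + p))
C(M) = (-8 + M)/(2*M) (C(M) = (-8 + M)/((2*M)) = (-8 + M)*(1/(2*M)) = (-8 + M)/(2*M))
C(-11)*(2*(-2 + 5)) - 2*c(-3, 4) = ((1/2)*(-8 - 11)/(-11))*(2*(-2 + 5)) - 2*(-15 - 3*4 + 2*(-3))/(5 + 4) = ((1/2)*(-1/11)*(-19))*(2*3) - 2*(-15 - 12 - 6)/9 = (19/22)*6 - 2*(-33)/9 = 57/11 - 2*(-11/3) = 57/11 + 22/3 = 413/33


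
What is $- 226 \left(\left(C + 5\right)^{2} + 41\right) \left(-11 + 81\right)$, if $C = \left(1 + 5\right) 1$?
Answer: $-2562840$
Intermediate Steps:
$C = 6$ ($C = 6 \cdot 1 = 6$)
$- 226 \left(\left(C + 5\right)^{2} + 41\right) \left(-11 + 81\right) = - 226 \left(\left(6 + 5\right)^{2} + 41\right) \left(-11 + 81\right) = - 226 \left(11^{2} + 41\right) 70 = - 226 \left(121 + 41\right) 70 = - 226 \cdot 162 \cdot 70 = \left(-226\right) 11340 = -2562840$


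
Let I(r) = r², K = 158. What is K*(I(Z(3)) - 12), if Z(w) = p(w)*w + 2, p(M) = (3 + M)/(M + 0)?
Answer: 8216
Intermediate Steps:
p(M) = (3 + M)/M
Z(w) = 5 + w (Z(w) = ((3 + w)/w)*w + 2 = (3 + w) + 2 = 5 + w)
K*(I(Z(3)) - 12) = 158*((5 + 3)² - 12) = 158*(8² - 12) = 158*(64 - 12) = 158*52 = 8216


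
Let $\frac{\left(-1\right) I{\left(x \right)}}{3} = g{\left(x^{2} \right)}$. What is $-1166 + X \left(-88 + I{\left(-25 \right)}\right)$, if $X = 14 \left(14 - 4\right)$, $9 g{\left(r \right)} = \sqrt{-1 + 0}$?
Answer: $-13486 - \frac{140 i}{3} \approx -13486.0 - 46.667 i$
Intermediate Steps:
$g{\left(r \right)} = \frac{i}{9}$ ($g{\left(r \right)} = \frac{\sqrt{-1 + 0}}{9} = \frac{\sqrt{-1}}{9} = \frac{i}{9}$)
$I{\left(x \right)} = - \frac{i}{3}$ ($I{\left(x \right)} = - 3 \frac{i}{9} = - \frac{i}{3}$)
$X = 140$ ($X = 14 \cdot 10 = 140$)
$-1166 + X \left(-88 + I{\left(-25 \right)}\right) = -1166 + 140 \left(-88 - \frac{i}{3}\right) = -1166 - \left(12320 + \frac{140 i}{3}\right) = -13486 - \frac{140 i}{3}$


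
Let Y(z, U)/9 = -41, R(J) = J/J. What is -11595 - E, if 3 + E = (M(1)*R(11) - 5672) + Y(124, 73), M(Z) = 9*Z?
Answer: -5560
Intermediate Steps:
R(J) = 1
Y(z, U) = -369 (Y(z, U) = 9*(-41) = -369)
E = -6035 (E = -3 + (((9*1)*1 - 5672) - 369) = -3 + ((9*1 - 5672) - 369) = -3 + ((9 - 5672) - 369) = -3 + (-5663 - 369) = -3 - 6032 = -6035)
-11595 - E = -11595 - 1*(-6035) = -11595 + 6035 = -5560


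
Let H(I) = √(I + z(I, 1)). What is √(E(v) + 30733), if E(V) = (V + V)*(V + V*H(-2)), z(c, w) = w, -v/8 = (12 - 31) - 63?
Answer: √(891405 + 860672*I) ≈ 1032.1 + 416.95*I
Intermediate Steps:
v = 656 (v = -8*((12 - 31) - 63) = -8*(-19 - 63) = -8*(-82) = 656)
H(I) = √(1 + I) (H(I) = √(I + 1) = √(1 + I))
E(V) = 2*V*(V + I*V) (E(V) = (V + V)*(V + V*√(1 - 2)) = (2*V)*(V + V*√(-1)) = (2*V)*(V + V*I) = (2*V)*(V + I*V) = 2*V*(V + I*V))
√(E(v) + 30733) = √(2*656²*(1 + I) + 30733) = √(2*430336*(1 + I) + 30733) = √((860672 + 860672*I) + 30733) = √(891405 + 860672*I)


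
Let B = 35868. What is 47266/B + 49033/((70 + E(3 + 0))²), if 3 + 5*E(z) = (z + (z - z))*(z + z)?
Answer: 1005298079/95570286 ≈ 10.519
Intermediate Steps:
E(z) = -⅗ + 2*z²/5 (E(z) = -⅗ + ((z + (z - z))*(z + z))/5 = -⅗ + ((z + 0)*(2*z))/5 = -⅗ + (z*(2*z))/5 = -⅗ + (2*z²)/5 = -⅗ + 2*z²/5)
47266/B + 49033/((70 + E(3 + 0))²) = 47266/35868 + 49033/((70 + (-⅗ + 2*(3 + 0)²/5))²) = 47266*(1/35868) + 49033/((70 + (-⅗ + (⅖)*3²))²) = 23633/17934 + 49033/((70 + (-⅗ + (⅖)*9))²) = 23633/17934 + 49033/((70 + (-⅗ + 18/5))²) = 23633/17934 + 49033/((70 + 3)²) = 23633/17934 + 49033/(73²) = 23633/17934 + 49033/5329 = 1005298079/95570286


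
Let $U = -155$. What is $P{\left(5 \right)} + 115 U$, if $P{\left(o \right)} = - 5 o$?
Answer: $-17850$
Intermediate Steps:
$P{\left(5 \right)} + 115 U = \left(-5\right) 5 + 115 \left(-155\right) = -25 - 17825 = -17850$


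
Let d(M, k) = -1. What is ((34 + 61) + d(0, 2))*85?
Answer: 7990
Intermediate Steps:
((34 + 61) + d(0, 2))*85 = ((34 + 61) - 1)*85 = (95 - 1)*85 = 94*85 = 7990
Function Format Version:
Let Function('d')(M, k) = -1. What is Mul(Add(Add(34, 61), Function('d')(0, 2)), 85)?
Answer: 7990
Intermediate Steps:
Mul(Add(Add(34, 61), Function('d')(0, 2)), 85) = Mul(Add(Add(34, 61), -1), 85) = Mul(Add(95, -1), 85) = Mul(94, 85) = 7990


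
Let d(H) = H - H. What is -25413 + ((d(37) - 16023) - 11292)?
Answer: -52728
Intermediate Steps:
d(H) = 0
-25413 + ((d(37) - 16023) - 11292) = -25413 + ((0 - 16023) - 11292) = -25413 + (-16023 - 11292) = -25413 - 27315 = -52728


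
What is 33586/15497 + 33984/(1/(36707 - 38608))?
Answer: -1001161707662/15497 ≈ -6.4604e+7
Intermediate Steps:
33586/15497 + 33984/(1/(36707 - 38608)) = 33586*(1/15497) + 33984/(1/(-1901)) = 33586/15497 + 33984/(-1/1901) = 33586/15497 + 33984*(-1901) = 33586/15497 - 64603584 = -1001161707662/15497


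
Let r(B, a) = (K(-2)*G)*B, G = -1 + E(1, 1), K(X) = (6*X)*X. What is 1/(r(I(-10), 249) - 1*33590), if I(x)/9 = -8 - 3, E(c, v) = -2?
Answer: -1/26462 ≈ -3.7790e-5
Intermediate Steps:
K(X) = 6*X²
G = -3 (G = -1 - 2 = -3)
I(x) = -99 (I(x) = 9*(-8 - 3) = 9*(-11) = -99)
r(B, a) = -72*B (r(B, a) = ((6*(-2)²)*(-3))*B = ((6*4)*(-3))*B = (24*(-3))*B = -72*B)
1/(r(I(-10), 249) - 1*33590) = 1/(-72*(-99) - 1*33590) = 1/(7128 - 33590) = 1/(-26462) = -1/26462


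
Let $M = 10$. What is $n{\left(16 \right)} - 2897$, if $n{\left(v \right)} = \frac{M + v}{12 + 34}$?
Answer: $- \frac{66618}{23} \approx -2896.4$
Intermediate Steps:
$n{\left(v \right)} = \frac{5}{23} + \frac{v}{46}$ ($n{\left(v \right)} = \frac{10 + v}{12 + 34} = \frac{10 + v}{46} = \left(10 + v\right) \frac{1}{46} = \frac{5}{23} + \frac{v}{46}$)
$n{\left(16 \right)} - 2897 = \left(\frac{5}{23} + \frac{1}{46} \cdot 16\right) - 2897 = \left(\frac{5}{23} + \frac{8}{23}\right) - 2897 = \frac{13}{23} - 2897 = - \frac{66618}{23}$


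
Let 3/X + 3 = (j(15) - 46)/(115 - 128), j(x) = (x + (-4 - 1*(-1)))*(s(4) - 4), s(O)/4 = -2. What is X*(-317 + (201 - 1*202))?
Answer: -12402/151 ≈ -82.132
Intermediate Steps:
s(O) = -8 (s(O) = 4*(-2) = -8)
j(x) = 36 - 12*x (j(x) = (x + (-4 - 1*(-1)))*(-8 - 4) = (x + (-4 + 1))*(-12) = (x - 3)*(-12) = (-3 + x)*(-12) = 36 - 12*x)
X = 39/151 (X = 3/(-3 + ((36 - 12*15) - 46)/(115 - 128)) = 3/(-3 + ((36 - 180) - 46)/(-13)) = 3/(-3 + (-144 - 46)*(-1/13)) = 3/(-3 - 190*(-1/13)) = 3/(-3 + 190/13) = 3/(151/13) = 3*(13/151) = 39/151 ≈ 0.25828)
X*(-317 + (201 - 1*202)) = 39*(-317 + (201 - 1*202))/151 = 39*(-317 + (201 - 202))/151 = 39*(-317 - 1)/151 = (39/151)*(-318) = -12402/151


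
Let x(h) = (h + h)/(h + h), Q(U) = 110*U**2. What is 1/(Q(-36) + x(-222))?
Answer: 1/142561 ≈ 7.0145e-6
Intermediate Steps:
x(h) = 1 (x(h) = (2*h)/((2*h)) = (2*h)*(1/(2*h)) = 1)
1/(Q(-36) + x(-222)) = 1/(110*(-36)**2 + 1) = 1/(110*1296 + 1) = 1/(142560 + 1) = 1/142561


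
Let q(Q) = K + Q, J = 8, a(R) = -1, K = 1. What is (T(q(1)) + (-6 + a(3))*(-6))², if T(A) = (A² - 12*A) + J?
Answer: 900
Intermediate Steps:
q(Q) = 1 + Q
T(A) = 8 + A² - 12*A (T(A) = (A² - 12*A) + 8 = 8 + A² - 12*A)
(T(q(1)) + (-6 + a(3))*(-6))² = ((8 + (1 + 1)² - 12*(1 + 1)) + (-6 - 1)*(-6))² = ((8 + 2² - 12*2) - 7*(-6))² = ((8 + 4 - 24) + 42)² = (-12 + 42)² = 30² = 900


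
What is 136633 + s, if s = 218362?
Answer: 354995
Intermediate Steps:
136633 + s = 136633 + 218362 = 354995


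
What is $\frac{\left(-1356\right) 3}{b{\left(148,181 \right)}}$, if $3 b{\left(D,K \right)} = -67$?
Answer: $\frac{12204}{67} \approx 182.15$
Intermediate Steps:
$b{\left(D,K \right)} = - \frac{67}{3}$ ($b{\left(D,K \right)} = \frac{1}{3} \left(-67\right) = - \frac{67}{3}$)
$\frac{\left(-1356\right) 3}{b{\left(148,181 \right)}} = \frac{\left(-1356\right) 3}{- \frac{67}{3}} = \left(-4068\right) \left(- \frac{3}{67}\right) = \frac{12204}{67}$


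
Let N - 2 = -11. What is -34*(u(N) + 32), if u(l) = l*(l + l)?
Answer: -6596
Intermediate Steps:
N = -9 (N = 2 - 11 = -9)
u(l) = 2*l**2 (u(l) = l*(2*l) = 2*l**2)
-34*(u(N) + 32) = -34*(2*(-9)**2 + 32) = -34*(2*81 + 32) = -34*(162 + 32) = -34*194 = -6596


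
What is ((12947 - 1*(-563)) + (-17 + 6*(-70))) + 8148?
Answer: 21221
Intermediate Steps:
((12947 - 1*(-563)) + (-17 + 6*(-70))) + 8148 = ((12947 + 563) + (-17 - 420)) + 8148 = (13510 - 437) + 8148 = 13073 + 8148 = 21221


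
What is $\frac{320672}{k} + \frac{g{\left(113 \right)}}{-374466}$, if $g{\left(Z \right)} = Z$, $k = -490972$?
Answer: $- \frac{30034060247}{45963080238} \approx -0.65344$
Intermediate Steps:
$\frac{320672}{k} + \frac{g{\left(113 \right)}}{-374466} = \frac{320672}{-490972} + \frac{113}{-374466} = 320672 \left(- \frac{1}{490972}\right) + 113 \left(- \frac{1}{374466}\right) = - \frac{80168}{122743} - \frac{113}{374466} = - \frac{30034060247}{45963080238}$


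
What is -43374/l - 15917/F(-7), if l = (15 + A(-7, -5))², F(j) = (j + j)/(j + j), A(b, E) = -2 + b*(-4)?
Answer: -26799851/1681 ≈ -15943.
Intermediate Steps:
A(b, E) = -2 - 4*b
F(j) = 1 (F(j) = (2*j)/((2*j)) = (2*j)*(1/(2*j)) = 1)
l = 1681 (l = (15 + (-2 - 4*(-7)))² = (15 + (-2 + 28))² = (15 + 26)² = 41² = 1681)
-43374/l - 15917/F(-7) = -43374/1681 - 15917/1 = -43374*1/1681 - 15917*1 = -43374/1681 - 15917 = -26799851/1681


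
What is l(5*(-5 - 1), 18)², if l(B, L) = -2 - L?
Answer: 400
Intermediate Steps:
l(5*(-5 - 1), 18)² = (-2 - 1*18)² = (-2 - 18)² = (-20)² = 400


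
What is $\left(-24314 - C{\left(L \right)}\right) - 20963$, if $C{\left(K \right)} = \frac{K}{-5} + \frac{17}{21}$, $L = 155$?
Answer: $- \frac{950183}{21} \approx -45247.0$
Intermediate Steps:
$C{\left(K \right)} = \frac{17}{21} - \frac{K}{5}$ ($C{\left(K \right)} = K \left(- \frac{1}{5}\right) + 17 \cdot \frac{1}{21} = - \frac{K}{5} + \frac{17}{21} = \frac{17}{21} - \frac{K}{5}$)
$\left(-24314 - C{\left(L \right)}\right) - 20963 = \left(-24314 - \left(\frac{17}{21} - 31\right)\right) - 20963 = \left(-24314 - - \frac{634}{21}\right) - 20963 = \left(-24314 + \frac{634}{21}\right) - 20963 = - \frac{509960}{21} - 20963 = - \frac{950183}{21}$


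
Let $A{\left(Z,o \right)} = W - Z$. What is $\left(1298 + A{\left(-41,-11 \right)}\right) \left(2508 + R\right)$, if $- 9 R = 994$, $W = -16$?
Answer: $3171966$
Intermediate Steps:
$A{\left(Z,o \right)} = -16 - Z$
$R = - \frac{994}{9}$ ($R = \left(- \frac{1}{9}\right) 994 = - \frac{994}{9} \approx -110.44$)
$\left(1298 + A{\left(-41,-11 \right)}\right) \left(2508 + R\right) = \left(1298 - -25\right) \left(2508 - \frac{994}{9}\right) = \left(1298 + \left(-16 + 41\right)\right) \frac{21578}{9} = \left(1298 + 25\right) \frac{21578}{9} = 1323 \cdot \frac{21578}{9} = 3171966$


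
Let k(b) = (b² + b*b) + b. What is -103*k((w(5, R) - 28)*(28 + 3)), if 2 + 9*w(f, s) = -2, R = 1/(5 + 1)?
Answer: -12966543104/81 ≈ -1.6008e+8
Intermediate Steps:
R = ⅙ (R = 1/6 = ⅙ ≈ 0.16667)
w(f, s) = -4/9 (w(f, s) = -2/9 + (⅑)*(-2) = -2/9 - 2/9 = -4/9)
k(b) = b + 2*b² (k(b) = (b² + b²) + b = 2*b² + b = b + 2*b²)
-103*k((w(5, R) - 28)*(28 + 3)) = -103*(-4/9 - 28)*(28 + 3)*(1 + 2*((-4/9 - 28)*(28 + 3))) = -103*(-256/9*31)*(1 + 2*(-256/9*31)) = -(-817408)*(1 + 2*(-7936/9))/9 = -(-817408)*(1 - 15872/9)/9 = -(-817408)*(-15863)/(9*9) = -103*125888768/81 = -12966543104/81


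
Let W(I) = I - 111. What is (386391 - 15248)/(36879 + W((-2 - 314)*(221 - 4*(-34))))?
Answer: -371143/76044 ≈ -4.8806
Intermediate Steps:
W(I) = -111 + I
(386391 - 15248)/(36879 + W((-2 - 314)*(221 - 4*(-34)))) = (386391 - 15248)/(36879 + (-111 + (-2 - 314)*(221 - 4*(-34)))) = 371143/(36879 + (-111 - 316*(221 + 136))) = 371143/(36879 + (-111 - 316*357)) = 371143/(36879 + (-111 - 112812)) = 371143/(36879 - 112923) = 371143/(-76044) = 371143*(-1/76044) = -371143/76044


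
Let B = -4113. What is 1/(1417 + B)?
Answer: -1/2696 ≈ -0.00037092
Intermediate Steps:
1/(1417 + B) = 1/(1417 - 4113) = 1/(-2696) = -1/2696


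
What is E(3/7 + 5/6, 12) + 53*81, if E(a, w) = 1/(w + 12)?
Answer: 103033/24 ≈ 4293.0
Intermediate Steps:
E(a, w) = 1/(12 + w)
E(3/7 + 5/6, 12) + 53*81 = 1/(12 + 12) + 53*81 = 1/24 + 4293 = 103033/24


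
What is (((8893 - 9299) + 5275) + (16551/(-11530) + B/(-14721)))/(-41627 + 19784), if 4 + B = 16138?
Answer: -275333645893/1235826919530 ≈ -0.22279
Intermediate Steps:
B = 16134 (B = -4 + 16138 = 16134)
(((8893 - 9299) + 5275) + (16551/(-11530) + B/(-14721)))/(-41627 + 19784) = (((8893 - 9299) + 5275) + (16551/(-11530) + 16134/(-14721)))/(-41627 + 19784) = ((-406 + 5275) + (16551*(-1/11530) + 16134*(-1/14721)))/(-21843) = (4869 + (-16551/11530 - 5378/4907))*(-1/21843) = (4869 - 143224097/56577710)*(-1/21843) = (275333645893/56577710)*(-1/21843) = -275333645893/1235826919530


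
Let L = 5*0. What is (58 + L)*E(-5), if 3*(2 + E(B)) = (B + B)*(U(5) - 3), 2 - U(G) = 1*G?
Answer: 1044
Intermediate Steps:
U(G) = 2 - G
L = 0
E(B) = -2 - 4*B (E(B) = -2 + ((B + B)*((2 - 1*5) - 3))/3 = -2 + ((2*B)*((2 - 5) - 3))/3 = -2 + ((2*B)*(-3 - 3))/3 = -2 + ((2*B)*(-6))/3 = -2 + (-12*B)/3 = -2 - 4*B)
(58 + L)*E(-5) = (58 + 0)*(-2 - 4*(-5)) = 58*(-2 + 20) = 58*18 = 1044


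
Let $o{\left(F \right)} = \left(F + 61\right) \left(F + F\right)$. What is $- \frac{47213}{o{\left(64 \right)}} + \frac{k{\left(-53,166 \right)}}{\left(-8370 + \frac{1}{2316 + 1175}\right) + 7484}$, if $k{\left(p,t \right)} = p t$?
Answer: $\frac{13815603947}{1979536000} \approx 6.9792$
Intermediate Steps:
$o{\left(F \right)} = 2 F \left(61 + F\right)$ ($o{\left(F \right)} = \left(61 + F\right) 2 F = 2 F \left(61 + F\right)$)
$- \frac{47213}{o{\left(64 \right)}} + \frac{k{\left(-53,166 \right)}}{\left(-8370 + \frac{1}{2316 + 1175}\right) + 7484} = - \frac{47213}{2 \cdot 64 \left(61 + 64\right)} + \frac{\left(-53\right) 166}{\left(-8370 + \frac{1}{2316 + 1175}\right) + 7484} = - \frac{47213}{2 \cdot 64 \cdot 125} - \frac{8798}{\left(-8370 + \frac{1}{3491}\right) + 7484} = - \frac{47213}{16000} - \frac{8798}{\left(-8370 + \frac{1}{3491}\right) + 7484} = \left(-47213\right) \frac{1}{16000} - \frac{8798}{- \frac{29219669}{3491} + 7484} = - \frac{47213}{16000} - \frac{8798}{- \frac{3093025}{3491}} = - \frac{47213}{16000} - - \frac{30713818}{3093025} = - \frac{47213}{16000} + \frac{30713818}{3093025} = \frac{13815603947}{1979536000}$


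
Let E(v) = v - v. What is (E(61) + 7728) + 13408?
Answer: 21136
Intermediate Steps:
E(v) = 0
(E(61) + 7728) + 13408 = (0 + 7728) + 13408 = 7728 + 13408 = 21136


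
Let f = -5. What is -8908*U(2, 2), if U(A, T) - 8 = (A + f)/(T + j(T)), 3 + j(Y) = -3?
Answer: -77945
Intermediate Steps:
j(Y) = -6 (j(Y) = -3 - 3 = -6)
U(A, T) = 8 + (-5 + A)/(-6 + T) (U(A, T) = 8 + (A - 5)/(T - 6) = 8 + (-5 + A)/(-6 + T))
-8908*U(2, 2) = -8908*(-53 + 2 + 8*2)/(-6 + 2) = -8908*(-53 + 2 + 16)/(-4) = -(-2227)*(-35) = -8908*35/4 = -77945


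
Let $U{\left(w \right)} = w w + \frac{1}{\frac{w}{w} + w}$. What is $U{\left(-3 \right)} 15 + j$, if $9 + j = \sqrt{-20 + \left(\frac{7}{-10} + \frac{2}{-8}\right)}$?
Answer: $\frac{237}{2} + \frac{i \sqrt{2095}}{10} \approx 118.5 + 4.5771 i$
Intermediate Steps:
$U{\left(w \right)} = w^{2} + \frac{1}{1 + w}$
$j = -9 + \frac{i \sqrt{2095}}{10}$ ($j = -9 + \sqrt{-20 + \left(\frac{7}{-10} + \frac{2}{-8}\right)} = -9 + \sqrt{-20 + \left(7 \left(- \frac{1}{10}\right) + 2 \left(- \frac{1}{8}\right)\right)} = -9 + \sqrt{-20 - \frac{19}{20}} = -9 + \sqrt{- \frac{419}{20}} = -9 + \frac{i \sqrt{2095}}{10} \approx -9.0 + 4.5771 i$)
$U{\left(-3 \right)} 15 + j = \frac{1 + \left(-3\right)^{2} + \left(-3\right)^{3}}{1 - 3} \cdot 15 - \left(9 - \frac{i \sqrt{2095}}{10}\right) = \frac{1 + 9 - 27}{-2} \cdot 15 - \left(9 - \frac{i \sqrt{2095}}{10}\right) = \left(- \frac{1}{2}\right) \left(-17\right) 15 - \left(9 - \frac{i \sqrt{2095}}{10}\right) = \frac{17}{2} \cdot 15 - \left(9 - \frac{i \sqrt{2095}}{10}\right) = \frac{255}{2} - \left(9 - \frac{i \sqrt{2095}}{10}\right) = \frac{237}{2} + \frac{i \sqrt{2095}}{10}$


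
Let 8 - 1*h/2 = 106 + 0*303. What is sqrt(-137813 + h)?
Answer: I*sqrt(138009) ≈ 371.5*I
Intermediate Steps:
h = -196 (h = 16 - 2*(106 + 0*303) = 16 - 2*(106 + 0) = 16 - 2*106 = 16 - 212 = -196)
sqrt(-137813 + h) = sqrt(-137813 - 196) = sqrt(-138009) = I*sqrt(138009)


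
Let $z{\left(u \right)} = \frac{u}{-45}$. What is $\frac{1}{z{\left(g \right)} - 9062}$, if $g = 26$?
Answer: $- \frac{45}{407816} \approx -0.00011034$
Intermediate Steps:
$z{\left(u \right)} = - \frac{u}{45}$ ($z{\left(u \right)} = u \left(- \frac{1}{45}\right) = - \frac{u}{45}$)
$\frac{1}{z{\left(g \right)} - 9062} = \frac{1}{\left(- \frac{1}{45}\right) 26 - 9062} = \frac{1}{- \frac{26}{45} - 9062} = \frac{1}{- \frac{407816}{45}} = - \frac{45}{407816}$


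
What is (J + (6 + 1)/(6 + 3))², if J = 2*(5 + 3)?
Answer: 22801/81 ≈ 281.49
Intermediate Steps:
J = 16 (J = 2*8 = 16)
(J + (6 + 1)/(6 + 3))² = (16 + (6 + 1)/(6 + 3))² = (16 + 7/9)² = (151/9)² = 22801/81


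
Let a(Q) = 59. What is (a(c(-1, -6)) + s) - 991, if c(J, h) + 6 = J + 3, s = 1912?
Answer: 980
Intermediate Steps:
c(J, h) = -3 + J (c(J, h) = -6 + (J + 3) = -6 + (3 + J) = -3 + J)
(a(c(-1, -6)) + s) - 991 = (59 + 1912) - 991 = 1971 - 991 = 980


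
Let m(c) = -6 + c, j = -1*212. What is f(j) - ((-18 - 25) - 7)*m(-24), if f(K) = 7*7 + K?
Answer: -1663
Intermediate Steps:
j = -212
f(K) = 49 + K
f(j) - ((-18 - 25) - 7)*m(-24) = (49 - 212) - ((-18 - 25) - 7)*(-6 - 24) = -163 - (-43 - 7)*(-30) = -163 - (-50)*(-30) = -163 - 1*1500 = -163 - 1500 = -1663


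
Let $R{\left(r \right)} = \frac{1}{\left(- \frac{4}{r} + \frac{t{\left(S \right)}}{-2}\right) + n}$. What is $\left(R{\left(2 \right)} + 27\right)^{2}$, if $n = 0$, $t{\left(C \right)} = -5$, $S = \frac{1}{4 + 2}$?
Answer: $841$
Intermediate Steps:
$S = \frac{1}{6} \approx 0.16667$
$R{\left(r \right)} = \frac{1}{\frac{5}{2} - \frac{4}{r}}$ ($R{\left(r \right)} = \frac{1}{\left(- \frac{4}{r} - \frac{5}{-2}\right) + 0} = \frac{1}{\left(- \frac{4}{r} - - \frac{5}{2}\right) + 0} = \frac{1}{\left(- \frac{4}{r} + \frac{5}{2}\right) + 0} = \frac{1}{\left(\frac{5}{2} - \frac{4}{r}\right) + 0} = \frac{1}{\frac{5}{2} - \frac{4}{r}}$)
$\left(R{\left(2 \right)} + 27\right)^{2} = \left(2 \cdot 2 \frac{1}{-8 + 5 \cdot 2} + 27\right)^{2} = \left(2 \cdot 2 \frac{1}{-8 + 10} + 27\right)^{2} = \left(2 \cdot 2 \cdot \frac{1}{2} + 27\right)^{2} = \left(2 + 27\right)^{2} = 29^{2} = 841$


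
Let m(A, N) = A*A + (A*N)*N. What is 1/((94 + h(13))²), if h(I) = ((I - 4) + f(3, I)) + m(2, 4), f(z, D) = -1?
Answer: 1/19044 ≈ 5.2510e-5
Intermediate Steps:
m(A, N) = A² + A*N²
h(I) = 31 + I (h(I) = ((I - 4) - 1) + 2*(2 + 4²) = ((-4 + I) - 1) + 2*(2 + 16) = (-5 + I) + 2*18 = (-5 + I) + 36 = 31 + I)
1/((94 + h(13))²) = 1/((94 + (31 + 13))²) = 1/((94 + 44)²) = 1/(138²) = 1/19044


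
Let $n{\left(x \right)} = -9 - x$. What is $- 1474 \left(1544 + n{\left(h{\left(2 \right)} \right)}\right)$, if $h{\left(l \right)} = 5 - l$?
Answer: $-2258168$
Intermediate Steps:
$- 1474 \left(1544 + n{\left(h{\left(2 \right)} \right)}\right) = - 1474 \left(1544 - \left(14 - 2\right)\right) = - 1474 \left(1544 - 12\right) = \left(-1474\right) 1532 = -2258168$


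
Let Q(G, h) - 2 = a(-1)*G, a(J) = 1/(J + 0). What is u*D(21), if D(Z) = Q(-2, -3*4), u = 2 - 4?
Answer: -8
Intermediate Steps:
u = -2
a(J) = 1/J
Q(G, h) = 2 - G (Q(G, h) = 2 + G/(-1) = 2 - G)
D(Z) = 4 (D(Z) = 2 - 1*(-2) = 2 + 2 = 4)
u*D(21) = -2*4 = -8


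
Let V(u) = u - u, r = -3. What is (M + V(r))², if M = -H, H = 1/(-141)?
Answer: 1/19881 ≈ 5.0299e-5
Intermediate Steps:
H = -1/141 ≈ -0.0070922
V(u) = 0
M = 1/141 (M = -1*(-1/141) = 1/141 ≈ 0.0070922)
(M + V(r))² = (1/141 + 0)² = (1/141)² = 1/19881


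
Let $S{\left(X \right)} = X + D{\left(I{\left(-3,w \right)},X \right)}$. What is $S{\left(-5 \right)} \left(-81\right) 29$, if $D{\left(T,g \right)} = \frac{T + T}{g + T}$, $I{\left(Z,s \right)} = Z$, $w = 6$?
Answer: $\frac{39933}{4} \approx 9983.3$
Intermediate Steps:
$D{\left(T,g \right)} = \frac{2 T}{T + g}$
$S{\left(X \right)} = X - \frac{6}{-3 + X}$ ($S{\left(X \right)} = X + 2 \left(-3\right) \frac{1}{-3 + X} = X - \frac{6}{-3 + X}$)
$S{\left(-5 \right)} \left(-81\right) 29 = \frac{-6 - 5 \left(-3 - 5\right)}{-3 - 5} \left(-81\right) 29 = \frac{-6 - -40}{-8} \left(-81\right) 29 = - \frac{-6 + 40}{8} \left(-81\right) 29 = \left(- \frac{1}{8}\right) 34 \left(-81\right) 29 = \left(- \frac{17}{4}\right) \left(-81\right) 29 = \frac{1377}{4} \cdot 29 = \frac{39933}{4}$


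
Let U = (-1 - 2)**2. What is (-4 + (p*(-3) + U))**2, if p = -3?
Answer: 196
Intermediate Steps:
U = 9 (U = (-3)**2 = 9)
(-4 + (p*(-3) + U))**2 = (-4 + (-3*(-3) + 9))**2 = (-4 + (9 + 9))**2 = (-4 + 18)**2 = 14**2 = 196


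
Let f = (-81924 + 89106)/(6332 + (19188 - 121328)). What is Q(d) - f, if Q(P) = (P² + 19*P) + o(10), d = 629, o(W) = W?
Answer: 6508589933/15968 ≈ 4.0760e+5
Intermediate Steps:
f = -1197/15968 (f = 7182/(6332 - 102140) = 7182/(-95808) = 7182*(-1/95808) = -1197/15968 ≈ -0.074962)
Q(P) = 10 + P² + 19*P (Q(P) = (P² + 19*P) + 10 = 10 + P² + 19*P)
Q(d) - f = (10 + 629² + 19*629) - 1*(-1197/15968) = (10 + 395641 + 11951) + 1197/15968 = 407602 + 1197/15968 = 6508589933/15968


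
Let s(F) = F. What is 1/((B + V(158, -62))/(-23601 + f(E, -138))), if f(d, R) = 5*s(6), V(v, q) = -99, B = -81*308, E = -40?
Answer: 2619/2783 ≈ 0.94107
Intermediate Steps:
B = -24948
f(d, R) = 30 (f(d, R) = 5*6 = 30)
1/((B + V(158, -62))/(-23601 + f(E, -138))) = 1/((-24948 - 99)/(-23601 + 30)) = 1/(-25047/(-23571)) = 1/(-25047*(-1/23571)) = 1/(2783/2619) = 2619/2783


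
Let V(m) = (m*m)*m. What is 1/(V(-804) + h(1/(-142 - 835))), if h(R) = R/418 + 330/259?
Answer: -105771974/54971647726760815 ≈ -1.9241e-9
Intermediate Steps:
h(R) = 330/259 + R/418 (h(R) = R*(1/418) + 330*(1/259) = R/418 + 330/259 = 330/259 + R/418)
V(m) = m³ (V(m) = m²*m = m³)
1/(V(-804) + h(1/(-142 - 835))) = 1/((-804)³ + (330/259 + 1/(418*(-142 - 835)))) = 1/(-519718464 + (330/259 + (1/418)/(-977))) = 1/(-519718464 + (330/259 + (1/418)*(-1/977))) = 1/(-519718464 + (330/259 - 1/408386)) = 1/(-519718464 + 134767121/105771974) = 1/(-54971647726760815/105771974) = -105771974/54971647726760815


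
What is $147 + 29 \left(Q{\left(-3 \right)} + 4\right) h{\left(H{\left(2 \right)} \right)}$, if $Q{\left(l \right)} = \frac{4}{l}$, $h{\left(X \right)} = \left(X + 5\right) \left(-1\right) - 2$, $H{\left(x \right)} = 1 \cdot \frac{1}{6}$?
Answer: $- \frac{3665}{9} \approx -407.22$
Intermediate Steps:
$H{\left(x \right)} = \frac{1}{6}$ ($H{\left(x \right)} = 1 \cdot \frac{1}{6} = \frac{1}{6}$)
$h{\left(X \right)} = -7 - X$ ($h{\left(X \right)} = \left(5 + X\right) \left(-1\right) - 2 = \left(-5 - X\right) - 2 = -7 - X$)
$147 + 29 \left(Q{\left(-3 \right)} + 4\right) h{\left(H{\left(2 \right)} \right)} = 147 + 29 \left(\frac{4}{-3} + 4\right) \left(-7 - \frac{1}{6}\right) = 147 + 29 \left(4 \left(- \frac{1}{3}\right) + 4\right) \left(-7 - \frac{1}{6}\right) = 147 + 29 \left(- \frac{4}{3} + 4\right) \left(- \frac{43}{6}\right) = 147 + 29 \cdot \frac{8}{3} \left(- \frac{43}{6}\right) = 147 + 29 \left(- \frac{172}{9}\right) = 147 - \frac{4988}{9} = - \frac{3665}{9}$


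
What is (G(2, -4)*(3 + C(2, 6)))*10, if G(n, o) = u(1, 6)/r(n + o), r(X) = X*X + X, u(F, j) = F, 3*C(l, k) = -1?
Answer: 40/3 ≈ 13.333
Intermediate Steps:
C(l, k) = -1/3 (C(l, k) = (1/3)*(-1) = -1/3)
r(X) = X + X**2 (r(X) = X**2 + X = X + X**2)
G(n, o) = 1/((n + o)*(1 + n + o)) (G(n, o) = 1/((n + o)*(1 + (n + o))) = 1/((n + o)*(1 + n + o)))
(G(2, -4)*(3 + C(2, 6)))*10 = ((1/((2 - 4)*(1 + 2 - 4)))*(3 - 1/3))*10 = ((1/(-2*(-1)))*(8/3))*10 = (-1/2*(-1)*(8/3))*10 = ((1/2)*(8/3))*10 = (4/3)*10 = 40/3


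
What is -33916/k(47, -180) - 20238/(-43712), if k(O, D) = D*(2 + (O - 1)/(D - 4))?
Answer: 744455581/6884640 ≈ 108.13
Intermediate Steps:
k(O, D) = D*(2 + (-1 + O)/(-4 + D))
-33916/k(47, -180) - 20238/(-43712) = -33916*(-(-4 - 180)/(180*(-9 + 47 + 2*(-180)))) - 20238/(-43712) = -33916*46/(45*(-9 + 47 - 360)) - 20238*(-1/43712) = -33916/((-180*(-1/184)*(-322))) + 10119/21856 = -33916/(-315) + 10119/21856 = -33916*(-1/315) + 10119/21856 = 33916/315 + 10119/21856 = 744455581/6884640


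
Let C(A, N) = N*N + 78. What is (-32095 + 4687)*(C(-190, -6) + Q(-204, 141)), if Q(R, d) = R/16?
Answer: -2775060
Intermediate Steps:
Q(R, d) = R/16 (Q(R, d) = R*(1/16) = R/16)
C(A, N) = 78 + N² (C(A, N) = N² + 78 = 78 + N²)
(-32095 + 4687)*(C(-190, -6) + Q(-204, 141)) = (-32095 + 4687)*((78 + (-6)²) + (1/16)*(-204)) = -27408*((78 + 36) - 51/4) = -27408*(114 - 51/4) = -27408*405/4 = -2775060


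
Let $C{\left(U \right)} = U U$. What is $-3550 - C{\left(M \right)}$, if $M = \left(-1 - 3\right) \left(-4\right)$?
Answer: $-3806$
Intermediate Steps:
$M = 16$ ($M = \left(-4\right) \left(-4\right) = 16$)
$C{\left(U \right)} = U^{2}$
$-3550 - C{\left(M \right)} = -3550 - 16^{2} = -3550 - 256 = -3806$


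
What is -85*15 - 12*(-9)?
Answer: -1167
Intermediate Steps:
-85*15 - 12*(-9) = -1275 + 108 = -1167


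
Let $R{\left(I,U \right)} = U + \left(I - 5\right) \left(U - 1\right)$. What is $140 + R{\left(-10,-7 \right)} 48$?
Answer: $5564$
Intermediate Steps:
$R{\left(I,U \right)} = U + \left(-1 + U\right) \left(-5 + I\right)$ ($R{\left(I,U \right)} = U + \left(-5 + I\right) \left(-1 + U\right) = U + \left(-1 + U\right) \left(-5 + I\right)$)
$140 + R{\left(-10,-7 \right)} 48 = 140 + \left(5 - -10 - -28 - -70\right) 48 = 140 + \left(5 + 10 + 28 + 70\right) 48 = 140 + 113 \cdot 48 = 140 + 5424 = 5564$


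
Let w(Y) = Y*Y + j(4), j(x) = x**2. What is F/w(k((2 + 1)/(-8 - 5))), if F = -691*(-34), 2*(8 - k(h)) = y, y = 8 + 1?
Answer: 93976/113 ≈ 831.65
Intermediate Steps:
y = 9
k(h) = 7/2 (k(h) = 8 - 1/2*9 = 8 - 9/2 = 7/2)
w(Y) = 16 + Y**2 (w(Y) = Y*Y + 4**2 = Y**2 + 16 = 16 + Y**2)
F = 23494
F/w(k((2 + 1)/(-8 - 5))) = 23494/(16 + (7/2)**2) = 23494/(16 + 49/4) = 23494/(113/4) = 23494*(4/113) = 93976/113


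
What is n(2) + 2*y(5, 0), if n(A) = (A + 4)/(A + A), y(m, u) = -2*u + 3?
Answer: 15/2 ≈ 7.5000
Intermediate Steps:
y(m, u) = 3 - 2*u
n(A) = (4 + A)/(2*A) (n(A) = (4 + A)/((2*A)) = (4 + A)*(1/(2*A)) = (4 + A)/(2*A))
n(2) + 2*y(5, 0) = (½)*(4 + 2)/2 + 2*(3 - 2*0) = (½)*(½)*6 + 2*(3 + 0) = 3/2 + 2*3 = 3/2 + 6 = 15/2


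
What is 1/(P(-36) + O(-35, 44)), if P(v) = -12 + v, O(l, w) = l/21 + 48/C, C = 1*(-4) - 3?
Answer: -21/1187 ≈ -0.017692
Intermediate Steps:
C = -7 (C = -4 - 3 = -7)
O(l, w) = -48/7 + l/21 (O(l, w) = l/21 + 48/(-7) = l*(1/21) + 48*(-1/7) = l/21 - 48/7 = -48/7 + l/21)
1/(P(-36) + O(-35, 44)) = 1/((-12 - 36) + (-48/7 + (1/21)*(-35))) = 1/(-48 + (-48/7 - 5/3)) = 1/(-48 - 179/21) = 1/(-1187/21) = -21/1187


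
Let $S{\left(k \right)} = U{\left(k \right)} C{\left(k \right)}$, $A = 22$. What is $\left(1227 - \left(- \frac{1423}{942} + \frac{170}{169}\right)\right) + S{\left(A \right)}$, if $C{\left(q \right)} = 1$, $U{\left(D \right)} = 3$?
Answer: $\frac{195893887}{159198} \approx 1230.5$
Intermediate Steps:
$S{\left(k \right)} = 3$ ($S{\left(k \right)} = 3 \cdot 1 = 3$)
$\left(1227 - \left(- \frac{1423}{942} + \frac{170}{169}\right)\right) + S{\left(A \right)} = \left(1227 - \left(- \frac{1423}{942} + \frac{170}{169}\right)\right) + 3 = \left(1227 - - \frac{80347}{159198}\right) + 3 = \left(1227 + \left(- \frac{170}{169} + \frac{1423}{942}\right)\right) + 3 = \left(1227 + \frac{80347}{159198}\right) + 3 = \frac{195416293}{159198} + 3 = \frac{195893887}{159198}$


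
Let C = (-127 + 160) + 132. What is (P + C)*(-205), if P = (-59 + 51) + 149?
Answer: -62730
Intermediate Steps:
P = 141 (P = -8 + 149 = 141)
C = 165 (C = 33 + 132 = 165)
(P + C)*(-205) = (141 + 165)*(-205) = 306*(-205) = -62730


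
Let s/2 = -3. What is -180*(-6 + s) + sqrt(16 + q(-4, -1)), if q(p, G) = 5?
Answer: 2160 + sqrt(21) ≈ 2164.6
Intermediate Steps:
s = -6 (s = 2*(-3) = -6)
-180*(-6 + s) + sqrt(16 + q(-4, -1)) = -180*(-6 - 6) + sqrt(16 + 5) = -180*(-12) + sqrt(21) = -60*(-36) + sqrt(21) = 2160 + sqrt(21)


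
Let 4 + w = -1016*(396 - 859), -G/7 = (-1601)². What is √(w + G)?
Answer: I*√17472003 ≈ 4180.0*I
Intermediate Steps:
G = -17942407 (G = -7*(-1601)² = -7*2563201 = -17942407)
w = 470404 (w = -4 - 1016*(396 - 859) = -4 - 1016*(-463) = -4 + 470408 = 470404)
√(w + G) = √(470404 - 17942407) = √(-17472003) = I*√17472003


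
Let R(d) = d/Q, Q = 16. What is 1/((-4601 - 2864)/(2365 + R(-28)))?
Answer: -9453/29860 ≈ -0.31658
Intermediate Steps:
R(d) = d/16
1/((-4601 - 2864)/(2365 + R(-28))) = 1/((-4601 - 2864)/(2365 + (1/16)*(-28))) = 1/(-7465/(2365 - 7/4)) = 1/(-7465/9453/4) = 1/(-7465*4/9453) = 1/(-29860/9453) = -9453/29860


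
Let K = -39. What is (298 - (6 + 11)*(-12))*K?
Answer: -19578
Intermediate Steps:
(298 - (6 + 11)*(-12))*K = (298 - (6 + 11)*(-12))*(-39) = (298 - 17*(-12))*(-39) = (298 - 1*(-204))*(-39) = (298 + 204)*(-39) = 502*(-39) = -19578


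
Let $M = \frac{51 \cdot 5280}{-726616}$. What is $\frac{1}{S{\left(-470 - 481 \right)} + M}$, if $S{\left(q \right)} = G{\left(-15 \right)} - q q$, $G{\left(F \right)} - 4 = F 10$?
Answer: $- \frac{8257}{7468847639} \approx -1.1055 \cdot 10^{-6}$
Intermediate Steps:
$M = - \frac{3060}{8257}$ ($M = 269280 \left(- \frac{1}{726616}\right) = - \frac{3060}{8257} \approx -0.37059$)
$G{\left(F \right)} = 4 + 10 F$ ($G{\left(F \right)} = 4 + F 10 = 4 + 10 F$)
$S{\left(q \right)} = -146 - q^{2}$ ($S{\left(q \right)} = \left(4 + 10 \left(-15\right)\right) - q q = \left(4 - 150\right) - q^{2} = -146 - q^{2}$)
$\frac{1}{S{\left(-470 - 481 \right)} + M} = \frac{1}{\left(-146 - \left(-470 - 481\right)^{2}\right) - \frac{3060}{8257}} = \frac{1}{\left(-146 - \left(-951\right)^{2}\right) - \frac{3060}{8257}} = \frac{1}{\left(-146 - 904401\right) - \frac{3060}{8257}} = \frac{1}{-904547 - \frac{3060}{8257}} = \frac{1}{- \frac{7468847639}{8257}} = - \frac{8257}{7468847639}$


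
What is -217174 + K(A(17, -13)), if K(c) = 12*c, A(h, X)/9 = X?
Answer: -218578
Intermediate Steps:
A(h, X) = 9*X
-217174 + K(A(17, -13)) = -217174 + 12*(9*(-13)) = -217174 + 12*(-117) = -217174 - 1404 = -218578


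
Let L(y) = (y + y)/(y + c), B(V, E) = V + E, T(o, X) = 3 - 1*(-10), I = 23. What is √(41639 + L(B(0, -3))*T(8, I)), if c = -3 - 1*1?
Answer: √2040857/7 ≈ 204.08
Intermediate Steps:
c = -4 (c = -3 - 1 = -4)
T(o, X) = 13 (T(o, X) = 3 + 10 = 13)
B(V, E) = E + V
L(y) = 2*y/(-4 + y) (L(y) = (y + y)/(y - 4) = (2*y)/(-4 + y) = 2*y/(-4 + y))
√(41639 + L(B(0, -3))*T(8, I)) = √(41639 + (2*(-3 + 0)/(-4 + (-3 + 0)))*13) = √(41639 + (2*(-3)/(-4 - 3))*13) = √(41639 + (2*(-3)/(-7))*13) = √(41639 + (2*(-3)*(-⅐))*13) = √(41639 + (6/7)*13) = √(41639 + 78/7) = √(291551/7) = √2040857/7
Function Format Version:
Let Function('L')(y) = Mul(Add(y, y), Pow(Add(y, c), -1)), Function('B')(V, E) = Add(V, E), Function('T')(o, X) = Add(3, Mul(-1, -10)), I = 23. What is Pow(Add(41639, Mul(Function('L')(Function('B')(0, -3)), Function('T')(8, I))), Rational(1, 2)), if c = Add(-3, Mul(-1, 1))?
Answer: Mul(Rational(1, 7), Pow(2040857, Rational(1, 2))) ≈ 204.08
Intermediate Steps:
c = -4 (c = Add(-3, -1) = -4)
Function('T')(o, X) = 13 (Function('T')(o, X) = Add(3, 10) = 13)
Function('B')(V, E) = Add(E, V)
Function('L')(y) = Mul(2, y, Pow(Add(-4, y), -1)) (Function('L')(y) = Mul(Add(y, y), Pow(Add(y, -4), -1)) = Mul(Mul(2, y), Pow(Add(-4, y), -1)) = Mul(2, y, Pow(Add(-4, y), -1)))
Pow(Add(41639, Mul(Function('L')(Function('B')(0, -3)), Function('T')(8, I))), Rational(1, 2)) = Pow(Add(41639, Mul(Mul(2, Add(-3, 0), Pow(Add(-4, Add(-3, 0)), -1)), 13)), Rational(1, 2)) = Pow(Add(41639, Mul(Mul(2, -3, Pow(Add(-4, -3), -1)), 13)), Rational(1, 2)) = Pow(Add(41639, Mul(Mul(2, -3, Pow(-7, -1)), 13)), Rational(1, 2)) = Pow(Add(41639, Mul(Mul(2, -3, Rational(-1, 7)), 13)), Rational(1, 2)) = Pow(Add(41639, Mul(Rational(6, 7), 13)), Rational(1, 2)) = Pow(Add(41639, Rational(78, 7)), Rational(1, 2)) = Pow(Rational(291551, 7), Rational(1, 2)) = Mul(Rational(1, 7), Pow(2040857, Rational(1, 2)))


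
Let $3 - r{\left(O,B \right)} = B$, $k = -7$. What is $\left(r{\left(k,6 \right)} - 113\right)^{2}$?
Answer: $13456$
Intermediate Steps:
$r{\left(O,B \right)} = 3 - B$
$\left(r{\left(k,6 \right)} - 113\right)^{2} = \left(\left(3 - 6\right) - 113\right)^{2} = \left(-3 - 113\right)^{2} = \left(-116\right)^{2} = 13456$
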